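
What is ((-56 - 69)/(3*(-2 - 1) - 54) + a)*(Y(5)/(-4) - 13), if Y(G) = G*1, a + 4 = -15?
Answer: 5092/21 ≈ 242.48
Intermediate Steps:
a = -19 (a = -4 - 15 = -19)
Y(G) = G
((-56 - 69)/(3*(-2 - 1) - 54) + a)*(Y(5)/(-4) - 13) = ((-56 - 69)/(3*(-2 - 1) - 54) - 19)*(5/(-4) - 13) = (-125/(3*(-3) - 54) - 19)*(-1/4*5 - 13) = (-125/(-9 - 54) - 19)*(-5/4 - 13) = (-125/(-63) - 19)*(-57/4) = (-125*(-1/63) - 19)*(-57/4) = (125/63 - 19)*(-57/4) = -1072/63*(-57/4) = 5092/21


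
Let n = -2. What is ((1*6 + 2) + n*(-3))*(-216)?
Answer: -3024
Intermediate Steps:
((1*6 + 2) + n*(-3))*(-216) = ((1*6 + 2) - 2*(-3))*(-216) = ((6 + 2) + 6)*(-216) = (8 + 6)*(-216) = 14*(-216) = -3024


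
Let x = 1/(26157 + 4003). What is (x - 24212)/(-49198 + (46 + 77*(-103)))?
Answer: 730233919/1721623280 ≈ 0.42415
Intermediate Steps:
x = 1/30160 ≈ 3.3156e-5
(x - 24212)/(-49198 + (46 + 77*(-103))) = (1/30160 - 24212)/(-49198 + (46 + 77*(-103))) = -730233919/(30160*(-49198 + (46 - 7931))) = -730233919/(30160*(-49198 - 7885)) = -730233919/30160/(-57083) = -730233919/30160*(-1/57083) = 730233919/1721623280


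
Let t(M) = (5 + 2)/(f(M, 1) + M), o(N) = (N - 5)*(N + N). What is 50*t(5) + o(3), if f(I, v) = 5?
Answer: 23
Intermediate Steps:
o(N) = 2*N*(-5 + N) (o(N) = (-5 + N)*(2*N) = 2*N*(-5 + N))
t(M) = 7/(5 + M) (t(M) = (5 + 2)/(5 + M) = 7/(5 + M))
50*t(5) + o(3) = 50*(7/(5 + 5)) + 2*3*(-5 + 3) = 50*(7/10) + 2*3*(-2) = 50*(7*(⅒)) - 12 = 50*(7/10) - 12 = 35 - 12 = 23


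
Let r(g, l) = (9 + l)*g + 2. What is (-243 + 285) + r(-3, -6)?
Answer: 35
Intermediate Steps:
r(g, l) = 2 + g*(9 + l) (r(g, l) = g*(9 + l) + 2 = 2 + g*(9 + l))
(-243 + 285) + r(-3, -6) = (-243 + 285) + (2 + 9*(-3) - 3*(-6)) = 42 + (2 - 27 + 18) = 42 - 7 = 35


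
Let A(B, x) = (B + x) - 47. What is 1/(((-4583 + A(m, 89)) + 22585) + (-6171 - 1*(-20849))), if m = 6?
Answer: 1/32728 ≈ 3.0555e-5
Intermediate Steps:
A(B, x) = -47 + B + x
1/(((-4583 + A(m, 89)) + 22585) + (-6171 - 1*(-20849))) = 1/(((-4583 + (-47 + 6 + 89)) + 22585) + (-6171 - 1*(-20849))) = 1/(((-4583 + 48) + 22585) + (-6171 + 20849)) = 1/((-4535 + 22585) + 14678) = 1/(18050 + 14678) = 1/32728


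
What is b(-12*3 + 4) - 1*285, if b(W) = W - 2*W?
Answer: -253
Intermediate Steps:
b(W) = -W (b(W) = W - 2*W = -W)
b(-12*3 + 4) - 1*285 = -(-12*3 + 4) - 1*285 = -(-2*18 + 4) - 285 = -(-36 + 4) - 285 = -1*(-32) - 285 = 32 - 285 = -253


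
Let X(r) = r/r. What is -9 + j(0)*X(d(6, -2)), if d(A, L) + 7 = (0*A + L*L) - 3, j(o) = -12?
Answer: -21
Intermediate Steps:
d(A, L) = -10 + L² (d(A, L) = -7 + ((0*A + L*L) - 3) = -7 + ((0 + L²) - 3) = -7 + (L² - 3) = -7 + (-3 + L²) = -10 + L²)
X(r) = 1
-9 + j(0)*X(d(6, -2)) = -9 - 12*1 = -9 - 12 = -21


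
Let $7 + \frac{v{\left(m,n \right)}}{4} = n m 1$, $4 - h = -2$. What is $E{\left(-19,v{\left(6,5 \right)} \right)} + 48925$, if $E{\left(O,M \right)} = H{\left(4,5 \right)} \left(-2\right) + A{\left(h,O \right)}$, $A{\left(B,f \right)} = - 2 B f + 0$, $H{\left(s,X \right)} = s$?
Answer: $49145$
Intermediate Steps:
$h = 6$ ($h = 4 - -2 = 4 + 2 = 6$)
$v{\left(m,n \right)} = -28 + 4 m n$ ($v{\left(m,n \right)} = -28 + 4 n m 1 = -28 + 4 m n 1 = -28 + 4 m n$)
$A{\left(B,f \right)} = - 2 B f$ ($A{\left(B,f \right)} = - 2 B f + 0 = - 2 B f$)
$E{\left(O,M \right)} = -8 - 12 O$ ($E{\left(O,M \right)} = 4 \left(-2\right) - 12 O = -8 - 12 O$)
$E{\left(-19,v{\left(6,5 \right)} \right)} + 48925 = \left(-8 - -228\right) + 48925 = \left(-8 + 228\right) + 48925 = 220 + 48925 = 49145$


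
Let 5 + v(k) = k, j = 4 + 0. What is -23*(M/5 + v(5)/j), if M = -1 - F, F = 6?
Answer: 161/5 ≈ 32.200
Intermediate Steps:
j = 4
v(k) = -5 + k
M = -7 (M = -1 - 1*6 = -1 - 6 = -7)
-23*(M/5 + v(5)/j) = -23*(-7/5 + (-5 + 5)/4) = -23*(-7*1/5 + 0*(1/4)) = -23*(-7/5 + 0) = -23*(-7/5) = 161/5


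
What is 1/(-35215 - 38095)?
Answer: -1/73310 ≈ -1.3641e-5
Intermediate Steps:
1/(-35215 - 38095) = 1/(-73310) = -1/73310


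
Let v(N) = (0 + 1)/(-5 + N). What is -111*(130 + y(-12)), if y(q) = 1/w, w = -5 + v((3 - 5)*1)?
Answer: -172901/12 ≈ -14408.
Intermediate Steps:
v(N) = 1/(-5 + N)
w = -36/7 (w = -5 + 1/(-5 + (3 - 5)*1) = -5 + 1/(-5 - 2*1) = -5 + 1/(-5 - 2) = -5 + 1/(-7) = -5 - ⅐ = -36/7 ≈ -5.1429)
y(q) = -7/36 (y(q) = 1/(-36/7) = -7/36)
-111*(130 + y(-12)) = -111*(130 - 7/36) = -111*4673/36 = -172901/12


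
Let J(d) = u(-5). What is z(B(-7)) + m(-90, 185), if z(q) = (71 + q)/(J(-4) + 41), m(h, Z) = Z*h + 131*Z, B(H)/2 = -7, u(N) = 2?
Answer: 326212/43 ≈ 7586.3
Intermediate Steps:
B(H) = -14 (B(H) = 2*(-7) = -14)
J(d) = 2
m(h, Z) = 131*Z + Z*h
z(q) = 71/43 + q/43 (z(q) = (71 + q)/(2 + 41) = (71 + q)/43 = (71 + q)*(1/43) = 71/43 + q/43)
z(B(-7)) + m(-90, 185) = (71/43 + (1/43)*(-14)) + 185*(131 - 90) = (71/43 - 14/43) + 185*41 = 57/43 + 7585 = 326212/43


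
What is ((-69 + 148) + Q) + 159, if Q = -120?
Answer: 118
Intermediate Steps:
((-69 + 148) + Q) + 159 = ((-69 + 148) - 120) + 159 = (79 - 120) + 159 = -41 + 159 = 118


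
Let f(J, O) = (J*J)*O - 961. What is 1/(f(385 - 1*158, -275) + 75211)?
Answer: -1/14096225 ≈ -7.0941e-8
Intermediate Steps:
f(J, O) = -961 + O*J**2 (f(J, O) = J**2*O - 961 = O*J**2 - 961 = -961 + O*J**2)
1/(f(385 - 1*158, -275) + 75211) = 1/((-961 - 275*(385 - 1*158)**2) + 75211) = 1/((-961 - 275*(385 - 158)**2) + 75211) = 1/((-961 - 275*227**2) + 75211) = 1/((-961 - 275*51529) + 75211) = 1/((-961 - 14170475) + 75211) = 1/(-14171436 + 75211) = 1/(-14096225) = -1/14096225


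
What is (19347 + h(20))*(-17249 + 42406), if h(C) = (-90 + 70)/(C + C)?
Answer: 973399801/2 ≈ 4.8670e+8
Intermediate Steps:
h(C) = -10/C (h(C) = -20*1/(2*C) = -10/C)
(19347 + h(20))*(-17249 + 42406) = (19347 - 10/20)*(-17249 + 42406) = (19347 - 10*1/20)*25157 = (19347 - 1/2)*25157 = (38693/2)*25157 = 973399801/2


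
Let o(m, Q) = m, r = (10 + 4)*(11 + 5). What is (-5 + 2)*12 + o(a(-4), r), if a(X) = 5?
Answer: -31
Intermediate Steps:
r = 224 (r = 14*16 = 224)
(-5 + 2)*12 + o(a(-4), r) = (-5 + 2)*12 + 5 = -3*12 + 5 = -36 + 5 = -31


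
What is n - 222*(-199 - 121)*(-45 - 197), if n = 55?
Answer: -17191625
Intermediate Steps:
n - 222*(-199 - 121)*(-45 - 197) = 55 - 222*(-199 - 121)*(-45 - 197) = 55 - (-71040)*(-242) = 55 - 222*77440 = 55 - 17191680 = -17191625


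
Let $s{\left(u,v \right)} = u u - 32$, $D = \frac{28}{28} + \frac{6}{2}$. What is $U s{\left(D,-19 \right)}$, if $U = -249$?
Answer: $3984$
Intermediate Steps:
$D = 4$ ($D = 28 \cdot \frac{1}{28} + 6 \cdot \frac{1}{2} = 1 + 3 = 4$)
$s{\left(u,v \right)} = -32 + u^{2}$ ($s{\left(u,v \right)} = u^{2} - 32 = -32 + u^{2}$)
$U s{\left(D,-19 \right)} = - 249 \left(-32 + 4^{2}\right) = - 249 \left(-32 + 16\right) = \left(-249\right) \left(-16\right) = 3984$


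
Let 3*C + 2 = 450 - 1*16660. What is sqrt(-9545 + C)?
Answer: 3*I*sqrt(1661) ≈ 122.27*I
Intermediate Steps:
C = -5404 (C = -2/3 + (450 - 1*16660)/3 = -2/3 + (450 - 16660)/3 = -2/3 + (1/3)*(-16210) = -2/3 - 16210/3 = -5404)
sqrt(-9545 + C) = sqrt(-9545 - 5404) = sqrt(-14949) = 3*I*sqrt(1661)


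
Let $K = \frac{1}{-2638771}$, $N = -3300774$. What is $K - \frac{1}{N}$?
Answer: $- \frac{662003}{8709986708754} \approx -7.6005 \cdot 10^{-8}$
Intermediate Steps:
$K = - \frac{1}{2638771} \approx -3.7896 \cdot 10^{-7}$
$K - \frac{1}{N} = - \frac{1}{2638771} - \frac{1}{-3300774} = - \frac{1}{2638771} - - \frac{1}{3300774} = - \frac{1}{2638771} + \frac{1}{3300774} = - \frac{662003}{8709986708754}$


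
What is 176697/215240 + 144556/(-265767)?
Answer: 15845998159/57203689080 ≈ 0.27701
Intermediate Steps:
176697/215240 + 144556/(-265767) = 176697*(1/215240) + 144556*(-1/265767) = 176697/215240 - 144556/265767 = 15845998159/57203689080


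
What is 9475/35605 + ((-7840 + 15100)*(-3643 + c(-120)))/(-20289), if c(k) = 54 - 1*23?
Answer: 62257761725/48159323 ≈ 1292.7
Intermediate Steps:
c(k) = 31 (c(k) = 54 - 23 = 31)
9475/35605 + ((-7840 + 15100)*(-3643 + c(-120)))/(-20289) = 9475/35605 + ((-7840 + 15100)*(-3643 + 31))/(-20289) = 9475*(1/35605) + (7260*(-3612))*(-1/20289) = 1895/7121 - 26223120*(-1/20289) = 1895/7121 + 8741040/6763 = 62257761725/48159323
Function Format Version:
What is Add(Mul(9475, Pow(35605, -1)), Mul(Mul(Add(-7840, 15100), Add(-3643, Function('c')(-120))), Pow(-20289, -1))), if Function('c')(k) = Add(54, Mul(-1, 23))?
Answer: Rational(62257761725, 48159323) ≈ 1292.7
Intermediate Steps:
Function('c')(k) = 31 (Function('c')(k) = Add(54, -23) = 31)
Add(Mul(9475, Pow(35605, -1)), Mul(Mul(Add(-7840, 15100), Add(-3643, Function('c')(-120))), Pow(-20289, -1))) = Add(Mul(9475, Pow(35605, -1)), Mul(Mul(Add(-7840, 15100), Add(-3643, 31)), Pow(-20289, -1))) = Add(Mul(9475, Rational(1, 35605)), Mul(Mul(7260, -3612), Rational(-1, 20289))) = Add(Rational(1895, 7121), Mul(-26223120, Rational(-1, 20289))) = Add(Rational(1895, 7121), Rational(8741040, 6763)) = Rational(62257761725, 48159323)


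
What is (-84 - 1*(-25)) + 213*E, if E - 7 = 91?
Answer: 20815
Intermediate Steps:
E = 98 (E = 7 + 91 = 98)
(-84 - 1*(-25)) + 213*E = (-84 - 1*(-25)) + 213*98 = (-84 + 25) + 20874 = -59 + 20874 = 20815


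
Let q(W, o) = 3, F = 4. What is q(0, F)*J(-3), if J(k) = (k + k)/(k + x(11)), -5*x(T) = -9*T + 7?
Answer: -90/77 ≈ -1.1688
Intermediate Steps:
x(T) = -7/5 + 9*T/5 (x(T) = -(-9*T + 7)/5 = -(7 - 9*T)/5 = -7/5 + 9*T/5)
J(k) = 2*k/(92/5 + k) (J(k) = (k + k)/(k + (-7/5 + (9/5)*11)) = (2*k)/(k + (-7/5 + 99/5)) = (2*k)/(k + 92/5) = (2*k)/(92/5 + k) = 2*k/(92/5 + k))
q(0, F)*J(-3) = 3*(10*(-3)/(92 + 5*(-3))) = 3*(10*(-3)/(92 - 15)) = 3*(10*(-3)/77) = 3*(10*(-3)*(1/77)) = 3*(-30/77) = -90/77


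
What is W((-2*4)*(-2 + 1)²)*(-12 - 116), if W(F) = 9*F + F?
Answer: 10240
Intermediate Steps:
W(F) = 10*F
W((-2*4)*(-2 + 1)²)*(-12 - 116) = (10*((-2*4)*(-2 + 1)²))*(-12 - 116) = (10*(-8*(-1)²))*(-128) = (10*(-8*1))*(-128) = (10*(-8))*(-128) = -80*(-128) = 10240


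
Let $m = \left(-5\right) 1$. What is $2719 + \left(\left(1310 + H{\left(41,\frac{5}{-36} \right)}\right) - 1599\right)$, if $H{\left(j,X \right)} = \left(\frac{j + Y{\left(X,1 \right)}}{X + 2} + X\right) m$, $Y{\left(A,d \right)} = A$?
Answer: $\frac{5598055}{2412} \approx 2320.9$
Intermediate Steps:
$m = -5$
$H{\left(j,X \right)} = - 5 X - \frac{5 \left(X + j\right)}{2 + X}$ ($H{\left(j,X \right)} = \left(\frac{j + X}{X + 2} + X\right) \left(-5\right) = \left(\frac{X + j}{2 + X} + X\right) \left(-5\right) = \left(X + \frac{X + j}{2 + X}\right) \left(-5\right) = - 5 X - \frac{5 \left(X + j\right)}{2 + X}$)
$2719 + \left(\left(1310 + H{\left(41,\frac{5}{-36} \right)}\right) - 1599\right) = 2719 - \left(289 - \frac{5 \left(\left(-1\right) 41 - \left(\frac{5}{-36}\right)^{2} - 3 \frac{5}{-36}\right)}{2 + \frac{5}{-36}}\right) = 2719 - \left(289 - \frac{5 \left(-41 - \left(5 \left(- \frac{1}{36}\right)\right)^{2} - 3 \cdot 5 \left(- \frac{1}{36}\right)\right)}{2 + 5 \left(- \frac{1}{36}\right)}\right) = 2719 - \left(289 - \frac{5 \left(-41 - \left(- \frac{5}{36}\right)^{2} - - \frac{5}{12}\right)}{2 - \frac{5}{36}}\right) = 2719 - \left(289 - \frac{5 \left(-41 - \frac{25}{1296} + \frac{5}{12}\right)}{\frac{67}{36}}\right) = 2719 - \left(289 - \frac{180 \left(-41 - \frac{25}{1296} + \frac{5}{12}\right)}{67}\right) = 2719 - \left(289 + \frac{263105}{2412}\right) = 2719 + \left(\left(1310 - \frac{263105}{2412}\right) - 1599\right) = 2719 + \left(\frac{2896615}{2412} - 1599\right) = 2719 - \frac{960173}{2412} = \frac{5598055}{2412}$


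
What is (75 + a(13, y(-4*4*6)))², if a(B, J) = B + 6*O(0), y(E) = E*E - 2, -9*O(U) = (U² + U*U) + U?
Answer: 7744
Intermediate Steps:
O(U) = -2*U²/9 - U/9 (O(U) = -((U² + U*U) + U)/9 = -((U² + U²) + U)/9 = -(2*U² + U)/9 = -(U + 2*U²)/9 = -2*U²/9 - U/9)
y(E) = -2 + E² (y(E) = E² - 2 = -2 + E²)
a(B, J) = B (a(B, J) = B + 6*(-⅑*0*(1 + 2*0)) = B + 6*(-⅑*0*(1 + 0)) = B + 6*(-⅑*0*1) = B + 6*0 = B + 0 = B)
(75 + a(13, y(-4*4*6)))² = (75 + 13)² = 88² = 7744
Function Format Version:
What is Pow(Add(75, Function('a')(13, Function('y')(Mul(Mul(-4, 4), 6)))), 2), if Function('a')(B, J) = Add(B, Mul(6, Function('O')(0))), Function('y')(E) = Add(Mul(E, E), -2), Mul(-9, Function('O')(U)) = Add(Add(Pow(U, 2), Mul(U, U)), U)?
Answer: 7744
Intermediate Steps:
Function('O')(U) = Add(Mul(Rational(-2, 9), Pow(U, 2)), Mul(Rational(-1, 9), U)) (Function('O')(U) = Mul(Rational(-1, 9), Add(Add(Pow(U, 2), Mul(U, U)), U)) = Mul(Rational(-1, 9), Add(Add(Pow(U, 2), Pow(U, 2)), U)) = Mul(Rational(-1, 9), Add(Mul(2, Pow(U, 2)), U)) = Mul(Rational(-1, 9), Add(U, Mul(2, Pow(U, 2)))) = Add(Mul(Rational(-2, 9), Pow(U, 2)), Mul(Rational(-1, 9), U)))
Function('y')(E) = Add(-2, Pow(E, 2)) (Function('y')(E) = Add(Pow(E, 2), -2) = Add(-2, Pow(E, 2)))
Function('a')(B, J) = B (Function('a')(B, J) = Add(B, Mul(6, Mul(Rational(-1, 9), 0, Add(1, Mul(2, 0))))) = Add(B, Mul(6, Mul(Rational(-1, 9), 0, Add(1, 0)))) = Add(B, Mul(6, Mul(Rational(-1, 9), 0, 1))) = Add(B, Mul(6, 0)) = Add(B, 0) = B)
Pow(Add(75, Function('a')(13, Function('y')(Mul(Mul(-4, 4), 6)))), 2) = Pow(Add(75, 13), 2) = Pow(88, 2) = 7744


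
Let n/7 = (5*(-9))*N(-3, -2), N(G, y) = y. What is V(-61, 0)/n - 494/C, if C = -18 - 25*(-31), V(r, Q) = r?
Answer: -357397/476910 ≈ -0.74940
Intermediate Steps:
n = 630 (n = 7*((5*(-9))*(-2)) = 7*(-45*(-2)) = 7*90 = 630)
C = 757 (C = -18 + 775 = 757)
V(-61, 0)/n - 494/C = -61/630 - 494/757 = -357397/476910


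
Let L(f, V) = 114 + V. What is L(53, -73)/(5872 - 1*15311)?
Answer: -41/9439 ≈ -0.0043437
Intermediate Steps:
L(53, -73)/(5872 - 1*15311) = (114 - 73)/(5872 - 1*15311) = 41/(5872 - 15311) = 41/(-9439) = 41*(-1/9439) = -41/9439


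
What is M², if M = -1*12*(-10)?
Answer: 14400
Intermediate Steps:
M = 120 (M = -12*(-10) = 120)
M² = 120² = 14400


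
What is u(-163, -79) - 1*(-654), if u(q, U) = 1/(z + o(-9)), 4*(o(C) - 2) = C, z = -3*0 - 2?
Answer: 5882/9 ≈ 653.56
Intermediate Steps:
z = -2 (z = 0 - 2 = -2)
o(C) = 2 + C/4
u(q, U) = -4/9 (u(q, U) = 1/(-2 + (2 + (¼)*(-9))) = 1/(-2 + (2 - 9/4)) = 1/(-2 - ¼) = 1/(-9/4) = -4/9)
u(-163, -79) - 1*(-654) = -4/9 - 1*(-654) = -4/9 + 654 = 5882/9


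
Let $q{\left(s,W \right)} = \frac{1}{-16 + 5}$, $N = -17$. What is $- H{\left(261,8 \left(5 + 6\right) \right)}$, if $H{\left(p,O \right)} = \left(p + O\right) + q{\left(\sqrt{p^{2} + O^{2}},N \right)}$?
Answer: $- \frac{3838}{11} \approx -348.91$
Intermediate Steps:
$q{\left(s,W \right)} = - \frac{1}{11}$ ($q{\left(s,W \right)} = \frac{1}{-11} = - \frac{1}{11}$)
$H{\left(p,O \right)} = - \frac{1}{11} + O + p$ ($H{\left(p,O \right)} = \left(p + O\right) - \frac{1}{11} = \left(O + p\right) - \frac{1}{11} = - \frac{1}{11} + O + p$)
$- H{\left(261,8 \left(5 + 6\right) \right)} = - (- \frac{1}{11} + 8 \left(5 + 6\right) + 261) = - (- \frac{1}{11} + 8 \cdot 11 + 261) = - (- \frac{1}{11} + 88 + 261) = \left(-1\right) \frac{3838}{11} = - \frac{3838}{11}$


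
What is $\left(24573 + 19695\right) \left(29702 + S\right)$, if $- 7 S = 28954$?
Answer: $1131743040$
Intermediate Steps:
$S = - \frac{28954}{7}$ ($S = \left(- \frac{1}{7}\right) 28954 = - \frac{28954}{7} \approx -4136.3$)
$\left(24573 + 19695\right) \left(29702 + S\right) = \left(24573 + 19695\right) \left(29702 - \frac{28954}{7}\right) = 44268 \cdot \frac{178960}{7} = 1131743040$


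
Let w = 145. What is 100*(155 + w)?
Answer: 30000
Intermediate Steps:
100*(155 + w) = 100*(155 + 145) = 100*300 = 30000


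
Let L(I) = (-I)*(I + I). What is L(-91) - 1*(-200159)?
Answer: 183597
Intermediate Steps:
L(I) = -2*I² (L(I) = (-I)*(2*I) = -2*I²)
L(-91) - 1*(-200159) = -2*(-91)² - 1*(-200159) = -2*8281 + 200159 = -16562 + 200159 = 183597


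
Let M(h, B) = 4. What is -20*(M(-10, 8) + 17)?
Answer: -420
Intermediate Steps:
-20*(M(-10, 8) + 17) = -20*(4 + 17) = -20*21 = -420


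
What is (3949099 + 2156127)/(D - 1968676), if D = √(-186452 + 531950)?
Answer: -6009605950388/1937842423739 - 3052613*√345498/1937842423739 ≈ -3.1021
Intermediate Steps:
D = √345498 ≈ 587.79
(3949099 + 2156127)/(D - 1968676) = (3949099 + 2156127)/(√345498 - 1968676) = 6105226/(-1968676 + √345498)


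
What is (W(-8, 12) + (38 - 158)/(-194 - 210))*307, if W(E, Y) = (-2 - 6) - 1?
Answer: -269853/101 ≈ -2671.8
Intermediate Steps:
W(E, Y) = -9 (W(E, Y) = -8 - 1 = -9)
(W(-8, 12) + (38 - 158)/(-194 - 210))*307 = (-9 + (38 - 158)/(-194 - 210))*307 = (-9 - 120/(-404))*307 = (-9 - 120*(-1/404))*307 = (-9 + 30/101)*307 = -879/101*307 = -269853/101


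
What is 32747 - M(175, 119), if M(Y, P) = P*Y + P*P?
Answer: -2239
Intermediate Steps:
M(Y, P) = P² + P*Y (M(Y, P) = P*Y + P² = P² + P*Y)
32747 - M(175, 119) = 32747 - 119*(119 + 175) = 32747 - 119*294 = 32747 - 1*34986 = 32747 - 34986 = -2239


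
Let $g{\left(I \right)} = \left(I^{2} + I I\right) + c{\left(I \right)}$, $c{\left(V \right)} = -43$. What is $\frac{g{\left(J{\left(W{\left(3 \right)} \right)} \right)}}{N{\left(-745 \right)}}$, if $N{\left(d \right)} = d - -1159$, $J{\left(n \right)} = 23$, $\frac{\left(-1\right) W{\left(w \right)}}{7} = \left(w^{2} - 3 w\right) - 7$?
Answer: $\frac{1015}{414} \approx 2.4517$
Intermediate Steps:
$W{\left(w \right)} = 49 - 7 w^{2} + 21 w$ ($W{\left(w \right)} = - 7 \left(\left(w^{2} - 3 w\right) - 7\right) = - 7 \left(-7 + w^{2} - 3 w\right) = 49 - 7 w^{2} + 21 w$)
$N{\left(d \right)} = 1159 + d$ ($N{\left(d \right)} = d + 1159 = 1159 + d$)
$g{\left(I \right)} = -43 + 2 I^{2}$ ($g{\left(I \right)} = \left(I^{2} + I I\right) - 43 = \left(I^{2} + I^{2}\right) - 43 = 2 I^{2} - 43 = -43 + 2 I^{2}$)
$\frac{g{\left(J{\left(W{\left(3 \right)} \right)} \right)}}{N{\left(-745 \right)}} = \frac{-43 + 2 \cdot 23^{2}}{1159 - 745} = \frac{-43 + 2 \cdot 529}{414} = \left(-43 + 1058\right) \frac{1}{414} = 1015 \cdot \frac{1}{414} = \frac{1015}{414}$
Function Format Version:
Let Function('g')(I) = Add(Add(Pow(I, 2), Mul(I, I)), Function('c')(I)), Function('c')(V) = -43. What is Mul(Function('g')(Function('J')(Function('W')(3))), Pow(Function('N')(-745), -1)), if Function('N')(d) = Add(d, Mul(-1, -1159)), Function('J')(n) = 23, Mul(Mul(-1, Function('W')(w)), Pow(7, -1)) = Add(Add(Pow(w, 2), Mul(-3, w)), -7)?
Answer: Rational(1015, 414) ≈ 2.4517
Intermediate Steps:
Function('W')(w) = Add(49, Mul(-7, Pow(w, 2)), Mul(21, w)) (Function('W')(w) = Mul(-7, Add(Add(Pow(w, 2), Mul(-3, w)), -7)) = Mul(-7, Add(-7, Pow(w, 2), Mul(-3, w))) = Add(49, Mul(-7, Pow(w, 2)), Mul(21, w)))
Function('N')(d) = Add(1159, d) (Function('N')(d) = Add(d, 1159) = Add(1159, d))
Function('g')(I) = Add(-43, Mul(2, Pow(I, 2))) (Function('g')(I) = Add(Add(Pow(I, 2), Mul(I, I)), -43) = Add(Add(Pow(I, 2), Pow(I, 2)), -43) = Add(Mul(2, Pow(I, 2)), -43) = Add(-43, Mul(2, Pow(I, 2))))
Mul(Function('g')(Function('J')(Function('W')(3))), Pow(Function('N')(-745), -1)) = Mul(Add(-43, Mul(2, Pow(23, 2))), Pow(Add(1159, -745), -1)) = Mul(Add(-43, Mul(2, 529)), Pow(414, -1)) = Mul(Add(-43, 1058), Rational(1, 414)) = Mul(1015, Rational(1, 414)) = Rational(1015, 414)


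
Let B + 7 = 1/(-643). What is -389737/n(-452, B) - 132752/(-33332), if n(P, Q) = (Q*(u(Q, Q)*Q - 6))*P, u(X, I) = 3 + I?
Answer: -2200225794708711/1365995021480128 ≈ -1.6107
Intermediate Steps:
B = -4502/643 (B = -7 + 1/(-643) = -7 - 1/643 = -4502/643 ≈ -7.0016)
n(P, Q) = P*Q*(-6 + Q*(3 + Q)) (n(P, Q) = (Q*((3 + Q)*Q - 6))*P = (Q*(Q*(3 + Q) - 6))*P = (Q*(-6 + Q*(3 + Q)))*P = P*Q*(-6 + Q*(3 + Q)))
-389737/n(-452, B) - 132752/(-33332) = -389737*643/(2034904*(-6 - 4502*(3 - 4502/643)/643)) - 132752/(-33332) = -389737*643/(2034904*(-6 - 4502/643*(-2573/643))) - 132752*(-1/33332) = -389737*643/(2034904*(-6 + 11583646/413449)) + 33188/8333 = -389737/((-452*(-4502/643)*9102952/413449)) + 33188/8333 = -389737/18523633436608/265847707 + 33188/8333 = -389737*265847707/18523633436608 + 33188/8333 = -916908741443/163925959616 + 33188/8333 = -2200225794708711/1365995021480128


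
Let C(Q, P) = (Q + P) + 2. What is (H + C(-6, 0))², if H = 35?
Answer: 961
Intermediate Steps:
C(Q, P) = 2 + P + Q (C(Q, P) = (P + Q) + 2 = 2 + P + Q)
(H + C(-6, 0))² = (35 + (2 + 0 - 6))² = (35 - 4)² = 31² = 961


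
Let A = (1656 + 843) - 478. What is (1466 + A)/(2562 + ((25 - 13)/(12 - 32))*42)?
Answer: 17435/12684 ≈ 1.3746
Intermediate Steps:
A = 2021 (A = 2499 - 478 = 2021)
(1466 + A)/(2562 + ((25 - 13)/(12 - 32))*42) = (1466 + 2021)/(2562 + ((25 - 13)/(12 - 32))*42) = 3487/(2562 + (12/(-20))*42) = 3487/(2562 + (12*(-1/20))*42) = 3487/(2562 - 3/5*42) = 3487/(2562 - 126/5) = 3487/(12684/5) = 3487*(5/12684) = 17435/12684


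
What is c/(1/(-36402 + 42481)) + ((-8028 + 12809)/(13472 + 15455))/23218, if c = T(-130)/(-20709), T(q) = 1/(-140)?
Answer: 12120362183/5761010489220 ≈ 0.0021039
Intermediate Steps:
T(q) = -1/140
c = 1/2899260 (c = -1/140/(-20709) = -1/140*(-1/20709) = 1/2899260 ≈ 3.4492e-7)
c/(1/(-36402 + 42481)) + ((-8028 + 12809)/(13472 + 15455))/23218 = 1/(2899260*(1/(-36402 + 42481))) + ((-8028 + 12809)/(13472 + 15455))/23218 = 1/(2899260*(1/6079)) + (4781/28927)*(1/23218) = 1/(2899260*(1/6079)) + (4781*(1/28927))*(1/23218) = (1/2899260)*6079 + (4781/28927)*(1/23218) = 6079/2899260 + 4781/671627086 = 12120362183/5761010489220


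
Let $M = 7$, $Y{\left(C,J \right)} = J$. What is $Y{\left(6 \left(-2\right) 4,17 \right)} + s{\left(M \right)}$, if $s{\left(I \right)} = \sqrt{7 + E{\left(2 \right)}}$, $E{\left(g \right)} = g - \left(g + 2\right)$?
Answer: $17 + \sqrt{5} \approx 19.236$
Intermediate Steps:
$E{\left(g \right)} = -2$ ($E{\left(g \right)} = g - \left(2 + g\right) = -2$)
$s{\left(I \right)} = \sqrt{5}$ ($s{\left(I \right)} = \sqrt{7 - 2} = \sqrt{5}$)
$Y{\left(6 \left(-2\right) 4,17 \right)} + s{\left(M \right)} = 17 + \sqrt{5}$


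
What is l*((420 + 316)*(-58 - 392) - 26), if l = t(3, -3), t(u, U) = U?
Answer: 993678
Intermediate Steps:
l = -3
l*((420 + 316)*(-58 - 392) - 26) = -3*((420 + 316)*(-58 - 392) - 26) = -3*(736*(-450) - 26) = -3*(-331200 - 26) = -3*(-331226) = 993678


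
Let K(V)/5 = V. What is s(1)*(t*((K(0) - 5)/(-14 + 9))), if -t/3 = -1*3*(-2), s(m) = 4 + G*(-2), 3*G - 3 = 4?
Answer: 12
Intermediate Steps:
G = 7/3 (G = 1 + (⅓)*4 = 1 + 4/3 = 7/3 ≈ 2.3333)
K(V) = 5*V
s(m) = -⅔ (s(m) = 4 + (7/3)*(-2) = 4 - 14/3 = -⅔)
t = -18 (t = -3*(-1*3)*(-2) = -(-9)*(-2) = -3*6 = -18)
s(1)*(t*((K(0) - 5)/(-14 + 9))) = -(-12)*(5*0 - 5)/(-14 + 9) = -(-12)*(0 - 5)/(-5) = -(-12)*(-5*(-⅕)) = -(-12) = -⅔*(-18) = 12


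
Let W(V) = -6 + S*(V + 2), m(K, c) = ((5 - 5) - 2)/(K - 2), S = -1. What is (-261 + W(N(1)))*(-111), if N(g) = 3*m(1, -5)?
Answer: 30525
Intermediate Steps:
m(K, c) = -2/(-2 + K) (m(K, c) = (0 - 2)/(-2 + K) = -2/(-2 + K))
N(g) = 6 (N(g) = 3*(-2/(-2 + 1)) = 3*(-2/(-1)) = 3*(-2*(-1)) = 3*2 = 6)
W(V) = -8 - V (W(V) = -6 - (V + 2) = -6 - (2 + V) = -6 + (-2 - V) = -8 - V)
(-261 + W(N(1)))*(-111) = (-261 + (-8 - 1*6))*(-111) = (-261 + (-8 - 6))*(-111) = (-261 - 14)*(-111) = -275*(-111) = 30525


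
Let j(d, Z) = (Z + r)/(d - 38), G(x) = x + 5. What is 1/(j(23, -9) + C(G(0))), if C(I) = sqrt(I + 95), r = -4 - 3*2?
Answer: 15/169 ≈ 0.088757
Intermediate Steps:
r = -10 (r = -4 - 6 = -10)
G(x) = 5 + x
j(d, Z) = (-10 + Z)/(-38 + d) (j(d, Z) = (Z - 10)/(d - 38) = (-10 + Z)/(-38 + d))
C(I) = sqrt(95 + I)
1/(j(23, -9) + C(G(0))) = 1/((-10 - 9)/(-38 + 23) + sqrt(95 + (5 + 0))) = 1/(-19/(-15) + sqrt(95 + 5)) = 1/(-1/15*(-19) + sqrt(100)) = 1/(19/15 + 10) = 1/(169/15) = 15/169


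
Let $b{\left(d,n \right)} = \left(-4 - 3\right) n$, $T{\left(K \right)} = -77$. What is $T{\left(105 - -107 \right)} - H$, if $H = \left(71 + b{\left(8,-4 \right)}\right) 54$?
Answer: $-5423$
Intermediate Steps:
$b{\left(d,n \right)} = - 7 n$
$H = 5346$ ($H = \left(71 - -28\right) 54 = \left(71 + 28\right) 54 = 99 \cdot 54 = 5346$)
$T{\left(105 - -107 \right)} - H = -77 - 5346 = -5423$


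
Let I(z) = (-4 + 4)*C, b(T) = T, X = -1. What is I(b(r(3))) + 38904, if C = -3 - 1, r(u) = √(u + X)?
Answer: 38904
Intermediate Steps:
r(u) = √(-1 + u) (r(u) = √(u - 1) = √(-1 + u))
C = -4
I(z) = 0 (I(z) = (-4 + 4)*(-4) = 0*(-4) = 0)
I(b(r(3))) + 38904 = 0 + 38904 = 38904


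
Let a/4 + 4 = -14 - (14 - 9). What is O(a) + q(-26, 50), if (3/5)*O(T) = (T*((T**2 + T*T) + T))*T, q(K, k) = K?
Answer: 237499814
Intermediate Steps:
a = -92 (a = -16 + 4*(-14 - (14 - 9)) = -16 + 4*(-14 - 1*5) = -16 + 4*(-14 - 5) = -16 + 4*(-19) = -16 - 76 = -92)
O(T) = 5*T**2*(T + 2*T**2)/3 (O(T) = 5*((T*((T**2 + T*T) + T))*T)/3 = 5*((T*((T**2 + T**2) + T))*T)/3 = 5*((T*(2*T**2 + T))*T)/3 = 5*((T*(T + 2*T**2))*T)/3 = 5*(T**2*(T + 2*T**2))/3 = 5*T**2*(T + 2*T**2)/3)
O(a) + q(-26, 50) = (5/3)*(-92)**3*(1 + 2*(-92)) - 26 = (5/3)*(-778688)*(1 - 184) - 26 = (5/3)*(-778688)*(-183) - 26 = 237499840 - 26 = 237499814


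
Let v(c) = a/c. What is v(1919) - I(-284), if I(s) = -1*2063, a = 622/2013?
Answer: 7969260283/3862947 ≈ 2063.0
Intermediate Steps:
a = 622/2013 (a = 622*(1/2013) = 622/2013 ≈ 0.30899)
v(c) = 622/(2013*c)
I(s) = -2063
v(1919) - I(-284) = (622/2013)/1919 - 1*(-2063) = (622/2013)*(1/1919) + 2063 = 622/3862947 + 2063 = 7969260283/3862947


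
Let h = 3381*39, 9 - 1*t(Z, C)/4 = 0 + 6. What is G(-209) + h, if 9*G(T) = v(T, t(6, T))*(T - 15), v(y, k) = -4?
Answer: 1187627/9 ≈ 1.3196e+5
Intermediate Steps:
t(Z, C) = 12 (t(Z, C) = 36 - 4*(0 + 6) = 36 - 4*6 = 36 - 24 = 12)
G(T) = 20/3 - 4*T/9 (G(T) = (-4*(T - 15))/9 = (-4*(-15 + T))/9 = (60 - 4*T)/9 = 20/3 - 4*T/9)
h = 131859
G(-209) + h = (20/3 - 4/9*(-209)) + 131859 = (20/3 + 836/9) + 131859 = 896/9 + 131859 = 1187627/9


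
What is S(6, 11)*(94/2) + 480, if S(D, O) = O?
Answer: 997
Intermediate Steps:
S(6, 11)*(94/2) + 480 = 11*(94/2) + 480 = 11*(94*(½)) + 480 = 11*47 + 480 = 517 + 480 = 997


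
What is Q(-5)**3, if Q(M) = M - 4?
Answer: -729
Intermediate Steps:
Q(M) = -4 + M
Q(-5)**3 = (-4 - 5)**3 = (-9)**3 = -729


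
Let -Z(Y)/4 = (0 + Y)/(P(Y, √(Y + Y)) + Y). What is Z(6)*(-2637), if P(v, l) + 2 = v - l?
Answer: 79110/11 + 15822*√3/11 ≈ 9683.1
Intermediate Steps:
P(v, l) = -2 + v - l (P(v, l) = -2 + (v - l) = -2 + v - l)
Z(Y) = -4*Y/(-2 + 2*Y - √2*√Y) (Z(Y) = -4*(0 + Y)/((-2 + Y - √(Y + Y)) + Y) = -4*Y/((-2 + Y - √(2*Y)) + Y) = -4*Y/((-2 + Y - √2*√Y) + Y) = -4*Y/(-2 + 2*Y - √2*√Y))
Z(6)*(-2637) = (4*6/(2 - 2*6 + √2*√6))*(-2637) = (4*6/(2 - 12 + 2*√3))*(-2637) = (4*6/(-10 + 2*√3))*(-2637) = (24/(-10 + 2*√3))*(-2637) = -63288/(-10 + 2*√3)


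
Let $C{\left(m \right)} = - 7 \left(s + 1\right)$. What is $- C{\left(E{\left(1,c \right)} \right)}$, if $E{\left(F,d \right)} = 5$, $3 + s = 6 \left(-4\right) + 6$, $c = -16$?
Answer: $-140$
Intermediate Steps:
$s = -21$ ($s = -3 + \left(6 \left(-4\right) + 6\right) = -3 + \left(-24 + 6\right) = -3 - 18 = -21$)
$C{\left(m \right)} = 140$ ($C{\left(m \right)} = - 7 \left(-21 + 1\right) = \left(-7\right) \left(-20\right) = 140$)
$- C{\left(E{\left(1,c \right)} \right)} = \left(-1\right) 140 = -140$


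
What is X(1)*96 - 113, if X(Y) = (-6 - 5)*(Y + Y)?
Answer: -2225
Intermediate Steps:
X(Y) = -22*Y
X(1)*96 - 113 = -22*1*96 - 113 = -22*96 - 113 = -2112 - 113 = -2225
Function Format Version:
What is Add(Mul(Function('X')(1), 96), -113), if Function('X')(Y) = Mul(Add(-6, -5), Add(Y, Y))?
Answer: -2225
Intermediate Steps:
Function('X')(Y) = Mul(-22, Y) (Function('X')(Y) = Mul(-11, Mul(2, Y)) = Mul(-22, Y))
Add(Mul(Function('X')(1), 96), -113) = Add(Mul(Mul(-22, 1), 96), -113) = Add(Mul(-22, 96), -113) = Add(-2112, -113) = -2225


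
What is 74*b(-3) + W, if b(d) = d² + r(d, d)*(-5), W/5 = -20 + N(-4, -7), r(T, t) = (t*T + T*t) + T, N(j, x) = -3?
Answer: -4999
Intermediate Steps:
r(T, t) = T + 2*T*t (r(T, t) = (T*t + T*t) + T = 2*T*t + T = T + 2*T*t)
W = -115 (W = 5*(-20 - 3) = 5*(-23) = -115)
b(d) = d² - 5*d*(1 + 2*d) (b(d) = d² + (d*(1 + 2*d))*(-5) = d² - 5*d*(1 + 2*d))
74*b(-3) + W = 74*(-3*(-5 - 9*(-3))) - 115 = 74*(-3*(-5 + 27)) - 115 = 74*(-3*22) - 115 = 74*(-66) - 115 = -4884 - 115 = -4999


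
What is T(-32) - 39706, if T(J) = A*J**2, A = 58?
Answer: 19686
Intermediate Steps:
T(J) = 58*J**2
T(-32) - 39706 = 58*(-32)**2 - 39706 = 58*1024 - 39706 = 59392 - 39706 = 19686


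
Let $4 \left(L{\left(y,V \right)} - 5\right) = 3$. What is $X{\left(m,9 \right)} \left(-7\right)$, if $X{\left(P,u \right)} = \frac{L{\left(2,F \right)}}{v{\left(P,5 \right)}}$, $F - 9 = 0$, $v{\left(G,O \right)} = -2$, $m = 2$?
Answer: $\frac{161}{8} \approx 20.125$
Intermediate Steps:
$F = 9$ ($F = 9 + 0 = 9$)
$L{\left(y,V \right)} = \frac{23}{4}$ ($L{\left(y,V \right)} = 5 + \frac{1}{4} \cdot 3 = 5 + \frac{3}{4} = \frac{23}{4}$)
$X{\left(P,u \right)} = - \frac{23}{8}$ ($X{\left(P,u \right)} = \frac{23}{4 \left(-2\right)} = \frac{23}{4} \left(- \frac{1}{2}\right) = - \frac{23}{8}$)
$X{\left(m,9 \right)} \left(-7\right) = \left(- \frac{23}{8}\right) \left(-7\right) = \frac{161}{8}$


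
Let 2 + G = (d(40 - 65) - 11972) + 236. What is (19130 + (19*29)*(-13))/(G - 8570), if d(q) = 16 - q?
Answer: -11967/20267 ≈ -0.59047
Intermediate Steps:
G = -11697 (G = -2 + (((16 - (40 - 65)) - 11972) + 236) = -2 + (((16 - 1*(-25)) - 11972) + 236) = -2 + (((16 + 25) - 11972) + 236) = -2 + ((41 - 11972) + 236) = -2 + (-11931 + 236) = -2 - 11695 = -11697)
(19130 + (19*29)*(-13))/(G - 8570) = (19130 + (19*29)*(-13))/(-11697 - 8570) = (19130 + 551*(-13))/(-20267) = (19130 - 7163)*(-1/20267) = 11967*(-1/20267) = -11967/20267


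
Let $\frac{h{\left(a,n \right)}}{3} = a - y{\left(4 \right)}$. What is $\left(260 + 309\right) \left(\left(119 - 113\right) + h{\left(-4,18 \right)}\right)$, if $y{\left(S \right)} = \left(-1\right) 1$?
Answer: $-1707$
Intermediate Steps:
$y{\left(S \right)} = -1$
$h{\left(a,n \right)} = 3 + 3 a$ ($h{\left(a,n \right)} = 3 \left(a - -1\right) = 3 \left(a + 1\right) = 3 \left(1 + a\right) = 3 + 3 a$)
$\left(260 + 309\right) \left(\left(119 - 113\right) + h{\left(-4,18 \right)}\right) = \left(260 + 309\right) \left(\left(119 - 113\right) + \left(3 + 3 \left(-4\right)\right)\right) = 569 \left(6 + \left(3 - 12\right)\right) = 569 \left(6 - 9\right) = 569 \left(-3\right) = -1707$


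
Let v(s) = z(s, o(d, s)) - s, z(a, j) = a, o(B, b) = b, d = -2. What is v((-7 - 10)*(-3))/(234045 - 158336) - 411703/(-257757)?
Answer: 411703/257757 ≈ 1.5973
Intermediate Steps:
v(s) = 0 (v(s) = s - s = 0)
v((-7 - 10)*(-3))/(234045 - 158336) - 411703/(-257757) = 0/(234045 - 158336) - 411703/(-257757) = 0/75709 - 411703*(-1/257757) = 0*(1/75709) + 411703/257757 = 0 + 411703/257757 = 411703/257757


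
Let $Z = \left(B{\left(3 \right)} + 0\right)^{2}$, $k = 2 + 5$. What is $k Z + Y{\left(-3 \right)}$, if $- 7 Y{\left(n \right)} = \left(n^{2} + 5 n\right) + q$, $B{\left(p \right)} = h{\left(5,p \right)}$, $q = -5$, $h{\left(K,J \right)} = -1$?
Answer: $\frac{60}{7} \approx 8.5714$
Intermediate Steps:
$k = 7$
$B{\left(p \right)} = -1$
$Y{\left(n \right)} = \frac{5}{7} - \frac{5 n}{7} - \frac{n^{2}}{7}$ ($Y{\left(n \right)} = - \frac{\left(n^{2} + 5 n\right) - 5}{7} = - \frac{-5 + n^{2} + 5 n}{7} = \frac{5}{7} - \frac{5 n}{7} - \frac{n^{2}}{7}$)
$Z = 1$ ($Z = \left(-1 + 0\right)^{2} = \left(-1\right)^{2} = 1$)
$k Z + Y{\left(-3 \right)} = 7 \cdot 1 - \left(- \frac{20}{7} + \frac{9}{7}\right) = 7 + \left(\frac{5}{7} + \frac{15}{7} - \frac{9}{7}\right) = 7 + \frac{11}{7} = \frac{60}{7}$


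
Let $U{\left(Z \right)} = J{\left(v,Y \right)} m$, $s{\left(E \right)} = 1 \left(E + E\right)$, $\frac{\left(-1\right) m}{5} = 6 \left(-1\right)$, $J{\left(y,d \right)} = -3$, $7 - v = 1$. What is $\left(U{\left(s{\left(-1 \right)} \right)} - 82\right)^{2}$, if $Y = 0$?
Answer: $29584$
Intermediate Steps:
$v = 6$ ($v = 7 - 1 = 6$)
$m = 30$ ($m = - 5 \cdot 6 \left(-1\right) = \left(-5\right) \left(-6\right) = 30$)
$s{\left(E \right)} = 2 E$ ($s{\left(E \right)} = 1 \cdot 2 E = 2 E$)
$U{\left(Z \right)} = -90$ ($U{\left(Z \right)} = \left(-3\right) 30 = -90$)
$\left(U{\left(s{\left(-1 \right)} \right)} - 82\right)^{2} = \left(-90 - 82\right)^{2} = \left(-172\right)^{2} = 29584$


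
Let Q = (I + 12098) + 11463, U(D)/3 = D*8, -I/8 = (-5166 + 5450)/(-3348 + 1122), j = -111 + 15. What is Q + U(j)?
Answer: 23660177/1113 ≈ 21258.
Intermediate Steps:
j = -96
I = 1136/1113 (I = -8*(-5166 + 5450)/(-3348 + 1122) = -2272/(-2226) = -2272*(-1)/2226 = -8*(-142/1113) = 1136/1113 ≈ 1.0207)
U(D) = 24*D (U(D) = 3*(D*8) = 3*(8*D) = 24*D)
Q = 26224529/1113 (Q = (1136/1113 + 12098) + 11463 = 13466210/1113 + 11463 = 26224529/1113 ≈ 23562.)
Q + U(j) = 26224529/1113 + 24*(-96) = 26224529/1113 - 2304 = 23660177/1113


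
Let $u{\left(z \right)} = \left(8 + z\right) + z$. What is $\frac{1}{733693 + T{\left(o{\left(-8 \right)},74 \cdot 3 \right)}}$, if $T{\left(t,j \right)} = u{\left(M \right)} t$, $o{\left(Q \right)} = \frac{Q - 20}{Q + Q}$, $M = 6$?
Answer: $\frac{1}{733728} \approx 1.3629 \cdot 10^{-6}$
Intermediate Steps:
$o{\left(Q \right)} = \frac{-20 + Q}{2 Q}$
$u{\left(z \right)} = 8 + 2 z$
$T{\left(t,j \right)} = 20 t$ ($T{\left(t,j \right)} = \left(8 + 2 \cdot 6\right) t = \left(8 + 12\right) t = 20 t$)
$\frac{1}{733693 + T{\left(o{\left(-8 \right)},74 \cdot 3 \right)}} = \frac{1}{733693 + 20 \frac{-20 - 8}{2 \left(-8\right)}} = \frac{1}{733693 + 20 \cdot \frac{1}{2} \left(- \frac{1}{8}\right) \left(-28\right)} = \frac{1}{733693 + 20 \cdot \frac{7}{4}} = \frac{1}{733693 + 35} = \frac{1}{733728}$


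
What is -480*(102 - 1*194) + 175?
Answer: 44335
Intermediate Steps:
-480*(102 - 1*194) + 175 = -480*(102 - 194) + 175 = -480*(-92) + 175 = 44160 + 175 = 44335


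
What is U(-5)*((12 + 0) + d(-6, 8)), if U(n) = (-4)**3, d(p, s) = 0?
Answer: -768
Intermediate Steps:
U(n) = -64
U(-5)*((12 + 0) + d(-6, 8)) = -64*((12 + 0) + 0) = -64*(12 + 0) = -64*12 = -768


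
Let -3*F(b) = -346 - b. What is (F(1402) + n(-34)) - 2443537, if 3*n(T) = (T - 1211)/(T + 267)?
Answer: -1707626324/699 ≈ -2.4430e+6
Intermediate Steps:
n(T) = (-1211 + T)/(3*(267 + T)) (n(T) = ((T - 1211)/(T + 267))/3 = ((-1211 + T)/(267 + T))/3 = (-1211 + T)/(3*(267 + T)))
F(b) = 346/3 + b/3 (F(b) = -(-346 - b)/3 = 346/3 + b/3)
(F(1402) + n(-34)) - 2443537 = ((346/3 + (⅓)*1402) + (-1211 - 34)/(3*(267 - 34))) - 2443537 = ((346/3 + 1402/3) + (⅓)*(-1245)/233) - 2443537 = (1748/3 + (⅓)*(1/233)*(-1245)) - 2443537 = (1748/3 - 415/233) - 2443537 = 406039/699 - 2443537 = -1707626324/699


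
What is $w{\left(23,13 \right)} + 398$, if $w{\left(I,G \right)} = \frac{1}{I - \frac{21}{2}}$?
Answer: $\frac{9952}{25} \approx 398.08$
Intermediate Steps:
$w{\left(I,G \right)} = \frac{1}{- \frac{21}{2} + I}$ ($w{\left(I,G \right)} = \frac{1}{I - \frac{21}{2}} = \frac{1}{- \frac{21}{2} + I}$)
$w{\left(23,13 \right)} + 398 = \frac{2}{-21 + 2 \cdot 23} + 398 = \frac{2}{-21 + 46} + 398 = \frac{2}{25} + 398 = \frac{9952}{25}$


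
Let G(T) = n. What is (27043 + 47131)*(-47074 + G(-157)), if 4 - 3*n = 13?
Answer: -3491889398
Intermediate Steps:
n = -3 (n = 4/3 - ⅓*13 = 4/3 - 13/3 = -3)
G(T) = -3
(27043 + 47131)*(-47074 + G(-157)) = (27043 + 47131)*(-47074 - 3) = 74174*(-47077) = -3491889398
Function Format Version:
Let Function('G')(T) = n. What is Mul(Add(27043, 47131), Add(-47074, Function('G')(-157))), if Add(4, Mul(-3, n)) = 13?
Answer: -3491889398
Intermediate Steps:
n = -3 (n = Add(Rational(4, 3), Mul(Rational(-1, 3), 13)) = Add(Rational(4, 3), Rational(-13, 3)) = -3)
Function('G')(T) = -3
Mul(Add(27043, 47131), Add(-47074, Function('G')(-157))) = Mul(Add(27043, 47131), Add(-47074, -3)) = Mul(74174, -47077) = -3491889398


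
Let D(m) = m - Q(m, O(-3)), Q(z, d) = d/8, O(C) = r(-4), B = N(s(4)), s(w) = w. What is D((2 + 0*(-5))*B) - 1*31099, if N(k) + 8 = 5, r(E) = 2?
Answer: -124421/4 ≈ -31105.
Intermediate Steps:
N(k) = -3 (N(k) = -8 + 5 = -3)
B = -3
O(C) = 2
Q(z, d) = d/8 (Q(z, d) = d*(⅛) = d/8)
D(m) = -¼ + m (D(m) = m - 2/8 = m - 1*¼ = m - ¼ = -¼ + m)
D((2 + 0*(-5))*B) - 1*31099 = (-¼ + (2 + 0*(-5))*(-3)) - 1*31099 = (-¼ + (2 + 0)*(-3)) - 31099 = (-¼ + 2*(-3)) - 31099 = (-¼ - 6) - 31099 = -25/4 - 31099 = -124421/4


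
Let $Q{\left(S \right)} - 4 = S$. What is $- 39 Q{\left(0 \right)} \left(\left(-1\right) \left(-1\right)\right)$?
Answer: $-156$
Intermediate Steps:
$Q{\left(S \right)} = 4 + S$
$- 39 Q{\left(0 \right)} \left(\left(-1\right) \left(-1\right)\right) = - 39 \left(4 + 0\right) \left(\left(-1\right) \left(-1\right)\right) = \left(-39\right) 4 \cdot 1 = \left(-156\right) 1 = -156$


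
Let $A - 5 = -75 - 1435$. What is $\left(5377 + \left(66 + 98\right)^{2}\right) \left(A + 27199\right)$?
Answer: $829222462$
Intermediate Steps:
$A = -1505$ ($A = 5 - 1510 = -1505$)
$\left(5377 + \left(66 + 98\right)^{2}\right) \left(A + 27199\right) = \left(5377 + \left(66 + 98\right)^{2}\right) \left(-1505 + 27199\right) = \left(5377 + 164^{2}\right) 25694 = \left(5377 + 26896\right) 25694 = 32273 \cdot 25694 = 829222462$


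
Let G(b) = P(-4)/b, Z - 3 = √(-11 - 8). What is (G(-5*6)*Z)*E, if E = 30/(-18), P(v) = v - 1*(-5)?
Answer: ⅙ + I*√19/18 ≈ 0.16667 + 0.24216*I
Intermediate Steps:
P(v) = 5 + v (P(v) = v + 5 = 5 + v)
E = -5/3 (E = 30*(-1/18) = -5/3 ≈ -1.6667)
Z = 3 + I*√19 (Z = 3 + √(-11 - 8) = 3 + √(-19) = 3 + I*√19 ≈ 3.0 + 4.3589*I)
G(b) = 1/b (G(b) = (5 - 4)/b = 1/b)
(G(-5*6)*Z)*E = ((3 + I*√19)/((-5*6)))*(-5/3) = ((3 + I*√19)/(-30))*(-5/3) = -(3 + I*√19)/30*(-5/3) = (-⅒ - I*√19/30)*(-5/3) = ⅙ + I*√19/18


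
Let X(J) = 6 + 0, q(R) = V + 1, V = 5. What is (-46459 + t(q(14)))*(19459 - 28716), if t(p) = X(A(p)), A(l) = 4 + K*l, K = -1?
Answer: 430015421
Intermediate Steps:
q(R) = 6 (q(R) = 5 + 1 = 6)
A(l) = 4 - l
X(J) = 6
t(p) = 6
(-46459 + t(q(14)))*(19459 - 28716) = (-46459 + 6)*(19459 - 28716) = -46453*(-9257) = 430015421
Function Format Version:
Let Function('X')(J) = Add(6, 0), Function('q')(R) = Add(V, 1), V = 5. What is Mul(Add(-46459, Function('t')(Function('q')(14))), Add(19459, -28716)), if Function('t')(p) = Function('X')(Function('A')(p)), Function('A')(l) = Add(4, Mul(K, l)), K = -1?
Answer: 430015421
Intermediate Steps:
Function('q')(R) = 6 (Function('q')(R) = Add(5, 1) = 6)
Function('A')(l) = Add(4, Mul(-1, l))
Function('X')(J) = 6
Function('t')(p) = 6
Mul(Add(-46459, Function('t')(Function('q')(14))), Add(19459, -28716)) = Mul(Add(-46459, 6), Add(19459, -28716)) = Mul(-46453, -9257) = 430015421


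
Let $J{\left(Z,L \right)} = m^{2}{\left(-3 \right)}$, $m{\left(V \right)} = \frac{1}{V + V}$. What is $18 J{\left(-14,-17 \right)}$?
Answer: $\frac{1}{2} \approx 0.5$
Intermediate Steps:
$m{\left(V \right)} = \frac{1}{2 V}$
$J{\left(Z,L \right)} = \frac{1}{36}$ ($J{\left(Z,L \right)} = \left(\frac{1}{2 \left(-3\right)}\right)^{2} = \left(\frac{1}{2} \left(- \frac{1}{3}\right)\right)^{2} = \left(- \frac{1}{6}\right)^{2} = \frac{1}{36}$)
$18 J{\left(-14,-17 \right)} = 18 \cdot \frac{1}{36} = \frac{1}{2}$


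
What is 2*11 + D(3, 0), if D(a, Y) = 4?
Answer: 26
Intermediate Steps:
2*11 + D(3, 0) = 2*11 + 4 = 22 + 4 = 26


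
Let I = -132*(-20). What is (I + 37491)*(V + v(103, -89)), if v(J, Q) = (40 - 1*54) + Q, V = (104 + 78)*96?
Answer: 697035339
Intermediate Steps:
V = 17472 (V = 182*96 = 17472)
I = 2640
v(J, Q) = -14 + Q (v(J, Q) = (40 - 54) + Q = -14 + Q)
(I + 37491)*(V + v(103, -89)) = (2640 + 37491)*(17472 + (-14 - 89)) = 40131*(17472 - 103) = 40131*17369 = 697035339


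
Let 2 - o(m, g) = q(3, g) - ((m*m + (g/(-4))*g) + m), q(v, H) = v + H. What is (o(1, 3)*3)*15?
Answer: -765/4 ≈ -191.25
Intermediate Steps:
q(v, H) = H + v
o(m, g) = -1 + m + m² - g - g²/4 (o(m, g) = 2 - ((g + 3) - ((m*m + (g/(-4))*g) + m)) = 2 - ((3 + g) - ((m² + (g*(-¼))*g) + m)) = 2 - ((3 + g) - ((m² + (-g/4)*g) + m)) = 2 - ((3 + g) - ((m² - g²/4) + m)) = 2 - ((3 + g) - (m + m² - g²/4)) = 2 - ((3 + g) + (-m - m² + g²/4)) = 2 - (3 + g - m - m² + g²/4) = 2 + (-3 + m + m² - g - g²/4) = -1 + m + m² - g - g²/4)
(o(1, 3)*3)*15 = ((-1 + 1 + 1² - 1*3 - ¼*3²)*3)*15 = ((-1 + 1 + 1 - 3 - ¼*9)*3)*15 = ((-1 + 1 + 1 - 3 - 9/4)*3)*15 = -17/4*3*15 = -51/4*15 = -765/4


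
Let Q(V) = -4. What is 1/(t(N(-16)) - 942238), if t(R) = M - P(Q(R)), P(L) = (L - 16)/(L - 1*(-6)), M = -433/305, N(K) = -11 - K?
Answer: -305/287379973 ≈ -1.0613e-6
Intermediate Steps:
M = -433/305 (M = -433*1/305 = -433/305 ≈ -1.4197)
P(L) = (-16 + L)/(6 + L) (P(L) = (-16 + L)/(L + 6) = (-16 + L)/(6 + L))
t(R) = 2617/305 (t(R) = -433/305 - (-16 - 4)/(6 - 4) = -433/305 - (-20)/2 = -433/305 - 1*(-10) = -433/305 + 10 = 2617/305)
1/(t(N(-16)) - 942238) = 1/(2617/305 - 942238) = 1/(-287379973/305) = -305/287379973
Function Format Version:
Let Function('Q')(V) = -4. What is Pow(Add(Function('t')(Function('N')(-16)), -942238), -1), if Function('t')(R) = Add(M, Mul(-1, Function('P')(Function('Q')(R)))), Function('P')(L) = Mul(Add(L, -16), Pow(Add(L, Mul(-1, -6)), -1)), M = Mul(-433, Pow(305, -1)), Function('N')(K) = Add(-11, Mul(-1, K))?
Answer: Rational(-305, 287379973) ≈ -1.0613e-6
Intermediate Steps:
M = Rational(-433, 305) (M = Mul(-433, Rational(1, 305)) = Rational(-433, 305) ≈ -1.4197)
Function('P')(L) = Mul(Pow(Add(6, L), -1), Add(-16, L)) (Function('P')(L) = Mul(Add(-16, L), Pow(Add(L, 6), -1)) = Mul(Add(-16, L), Pow(Add(6, L), -1)) = Mul(Pow(Add(6, L), -1), Add(-16, L)))
Function('t')(R) = Rational(2617, 305) (Function('t')(R) = Add(Rational(-433, 305), Mul(-1, Mul(Pow(Add(6, -4), -1), Add(-16, -4)))) = Add(Rational(-433, 305), Mul(-1, Mul(Pow(2, -1), -20))) = Add(Rational(-433, 305), Mul(-1, Mul(Rational(1, 2), -20))) = Add(Rational(-433, 305), Mul(-1, -10)) = Add(Rational(-433, 305), 10) = Rational(2617, 305))
Pow(Add(Function('t')(Function('N')(-16)), -942238), -1) = Pow(Add(Rational(2617, 305), -942238), -1) = Pow(Rational(-287379973, 305), -1) = Rational(-305, 287379973)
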